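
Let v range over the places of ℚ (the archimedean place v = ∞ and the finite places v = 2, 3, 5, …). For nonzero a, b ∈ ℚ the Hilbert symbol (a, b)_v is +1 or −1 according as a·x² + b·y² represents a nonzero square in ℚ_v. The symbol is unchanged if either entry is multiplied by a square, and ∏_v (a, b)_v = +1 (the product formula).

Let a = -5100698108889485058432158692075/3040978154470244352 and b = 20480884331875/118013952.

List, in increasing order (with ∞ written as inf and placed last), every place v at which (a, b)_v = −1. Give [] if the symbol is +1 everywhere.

Mod squares: a ≡ -3441, b ≡ 2811297. Check v ∈ {∞, 2, 3, 5, 7, 11, 13, 17, 19, 31, 37, 43}.
v=17: a=17^4·(≡5), b=17^2·(≡7) mod 17; (5|17)=-1, (7|17)=-1; (−1)^{4·2·8}·(-1)^2·(-1)^4 = +1.
v=31: a=31^3·(≡24), b=31^1·(≡29) mod 31; (24|31)=-1, (29|31)=-1; (−1)^{3·1·15}·(-1)^1·(-1)^3 = -1.
v=∞: -3441 < 0 and 2811297 > 0  ⇒  (a,b)_∞ = +1.
v=13: a=13^-2·(≡4), b=13^0·(≡8) mod 13; (4|13)=+1, (8|13)=-1; (−1)^{-2·0·6}·(+1)^0·(-1)^-2 = +1.
v=11: a=11^6·(≡8), b=11^2·(≡1) mod 11; (8|11)=-1, (1|11)=+1; (−1)^{6·2·5}·(-1)^2·(+1)^6 = +1.
v=3: a=3^-5·(≡2), b=3^-1·(≡1) mod 3; (2|3)=-1, (1|3)=+1; (−1)^{-5·-1·1}·(-1)^-1·(+1)^-5 = +1.
v=19: a=19^2·(≡6), b=19^1·(≡14) mod 19; (6|19)=+1, (14|19)=-1; (−1)^{2·1·9}·(+1)^1·(-1)^2 = +1.
v=2: v_2(a)=-18, v_2(b)=-14; units ≡ 7, 1 (mod 8); ε·ε+αω+βω = 1·0+-18·0+-14·0 ≡ 0  ⇒  (a,b)_2 = +1.
v=7: a=7^-10·(≡5), b=7^-4·(≡6) mod 7; (5|7)=-1, (6|7)=-1; (−1)^{-10·-4·3}·(-1)^-4·(-1)^-10 = +1.
v=43: a=43^2·(≡32), b=43^1·(≡18) mod 43; (32|43)=-1, (18|43)=-1; (−1)^{2·1·21}·(-1)^1·(-1)^2 = -1.
v=37: a=37^5·(≡32), b=37^1·(≡14) mod 37; (32|37)=-1, (14|37)=-1; (−1)^{5·1·18}·(-1)^1·(-1)^5 = +1.
v=5: a=5^2·(≡1), b=5^4·(≡3) mod 5; (1|5)=+1, (3|5)=-1; (−1)^{2·4·2}·(+1)^4·(-1)^2 = +1.
|Ram(-3441, 2811297)| = 2, even; anisotropic at {31, 43}.

[31, 43]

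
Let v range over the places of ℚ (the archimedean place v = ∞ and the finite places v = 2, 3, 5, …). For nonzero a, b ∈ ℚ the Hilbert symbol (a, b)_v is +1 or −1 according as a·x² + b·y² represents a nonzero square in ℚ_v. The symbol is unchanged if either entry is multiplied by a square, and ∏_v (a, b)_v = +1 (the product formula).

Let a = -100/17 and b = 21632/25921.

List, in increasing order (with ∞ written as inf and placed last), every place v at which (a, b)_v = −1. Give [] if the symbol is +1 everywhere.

[]

(a, b) ≡ (-17, 2) mod (ℚ^×)²; places V = {2, 5, 7, 13, 17, 23, ∞}.
(a,b)_2: α=2, β=7; u≡7, v≡1 (mod 8); ε(u)ε(v)=1·0, αω(v)=2·0, βω(u)=7·0; sum ≡ 0  ⇒  +1.
(a,b)_23: α=0, u≡9; β=-2, v≡4 (mod 23); (9|23)=+1, (4|23)=+1; sign (−1)^0·+1^-2·+1^0 = +1.
(a,b)_7: α=0, u≡4; β=-2, v≡4 (mod 7); (4|7)=+1, (4|7)=+1; sign (−1)^0·+1^-2·+1^0 = +1.
(a,b)_13: α=0, u≡1; β=2, v≡2 (mod 13); (1|13)=+1, (2|13)=-1; sign (−1)^0·+1^2·-1^0 = +1.
(a,b)_∞: sgn(-17)=−, sgn(2)=+, so +1.
(a,b)_17: α=-1, u≡2; β=0, v≡15 (mod 17); (2|17)=+1, (15|17)=+1; sign (−1)^0·+1^0·+1^-1 = +1.
(a,b)_5: α=2, u≡3; β=0, v≡2 (mod 5); (3|5)=-1, (2|5)=-1; sign (−1)^0·-1^0·-1^2 = +1.
Ram(a, b) = ∅: the form -17·x² + 2·y² − z² is isotropic over every ℚ_v, so by Hasse–Minkowski it is isotropic over ℚ.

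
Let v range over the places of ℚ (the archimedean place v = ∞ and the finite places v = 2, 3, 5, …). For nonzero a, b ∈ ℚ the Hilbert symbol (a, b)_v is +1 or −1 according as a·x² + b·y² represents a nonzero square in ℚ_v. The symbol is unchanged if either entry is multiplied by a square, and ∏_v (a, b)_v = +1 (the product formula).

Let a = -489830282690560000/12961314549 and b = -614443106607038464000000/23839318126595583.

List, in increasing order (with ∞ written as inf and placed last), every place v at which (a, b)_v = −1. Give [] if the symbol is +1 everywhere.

[29, inf]

Mod squares: a ≡ -551, b ≡ -1653. Check v ∈ {∞, 2, 3, 5, 7, 19, 29}.
v=∞: -551 < 0 and -1653 < 0  ⇒  (a,b)_∞ = -1.
v=5: a=5^4·(≡1), b=5^6·(≡3) mod 5; (1|5)=+1, (3|5)=-1; (−1)^{4·6·2}·(+1)^6·(-1)^4 = +1.
v=7: a=7^4·(≡1), b=7^6·(≡5) mod 7; (1|7)=+1, (5|7)=-1; (−1)^{4·6·3}·(+1)^6·(-1)^4 = +1.
v=3: a=3^-12·(≡1), b=3^-19·(≡1) mod 3; (1|3)=+1, (1|3)=+1; (−1)^{-12·-19·1}·(+1)^-19·(+1)^-12 = +1.
v=29: a=29^-3·(≡17), b=29^-5·(≡24) mod 29; (17|29)=-1, (24|29)=+1; (−1)^{-3·-5·14}·(-1)^-5·(+1)^-3 = -1.
v=19: a=19^1·(≡6), b=19^1·(≡12) mod 19; (6|19)=+1, (12|19)=-1; (−1)^{1·1·9}·(+1)^1·(-1)^1 = +1.
v=2: v_2(a)=34, v_2(b)=44; units ≡ 1, 3 (mod 8); ε·ε+αω+βω = 0·1+34·1+44·0 ≡ 0  ⇒  (a,b)_2 = +1.
|Ram(-551, -1653)| = 2, even; anisotropic at {29, ∞}.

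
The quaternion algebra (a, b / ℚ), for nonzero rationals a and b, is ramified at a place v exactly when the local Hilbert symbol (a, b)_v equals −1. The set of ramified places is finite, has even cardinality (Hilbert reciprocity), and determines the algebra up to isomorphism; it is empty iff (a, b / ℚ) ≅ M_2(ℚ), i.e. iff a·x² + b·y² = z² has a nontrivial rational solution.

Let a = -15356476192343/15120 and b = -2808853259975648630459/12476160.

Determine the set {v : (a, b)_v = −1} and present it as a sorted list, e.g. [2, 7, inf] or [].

(a, b) ≡ (-15015, -165) mod (ℚ^×)²; places V = {2, 3, 5, 7, 11, 13, 19, 31, ∞}.
(a,b)_31: α=6, u≡20; β=8, v≡26 (mod 31); (20|31)=+1, (26|31)=-1; sign (−1)^0·+1^8·-1^6 = +1.
(a,b)_11: α=3, u≡8; β=7, v≡8 (mod 11); (8|11)=-1, (8|11)=-1; sign (−1)^1·-1^7·-1^3 = -1.
(a,b)_∞: sgn(-15015)=−, sgn(-165)=−, so -1.
(a,b)_7: α=-1, u≡2; β=0, v≡5 (mod 7); (2|7)=+1, (5|7)=-1; sign (−1)^0·+1^0·-1^-1 = -1.
(a,b)_13: α=1, u≡5; β=2, v≡3 (mod 13); (5|13)=-1, (3|13)=+1; sign (−1)^0·-1^2·+1^1 = +1.
(a,b)_5: α=-1, u≡3; β=-1, v≡3 (mod 5); (3|5)=-1, (3|5)=-1; sign (−1)^0·-1^-1·-1^-1 = +1.
(a,b)_3: α=-3, u≡2; β=-3, v≡2 (mod 3); (2|3)=-1, (2|3)=-1; sign (−1)^1·-1^-3·-1^-3 = -1.
(a,b)_19: α=0, u≡8; β=-2, v≡5 (mod 19); (8|19)=-1, (5|19)=+1; sign (−1)^0·-1^-2·+1^0 = +1.
(a,b)_2: α=-4, β=-8; u≡1, v≡3 (mod 8); ε(u)ε(v)=0·1, αω(v)=-4·1, βω(u)=-8·0; sum ≡ 0  ⇒  +1.
Ram(-15015, -165) = {3, 7, 11, ∞}; no ℚ_3-point on the conic.

[3, 7, 11, inf]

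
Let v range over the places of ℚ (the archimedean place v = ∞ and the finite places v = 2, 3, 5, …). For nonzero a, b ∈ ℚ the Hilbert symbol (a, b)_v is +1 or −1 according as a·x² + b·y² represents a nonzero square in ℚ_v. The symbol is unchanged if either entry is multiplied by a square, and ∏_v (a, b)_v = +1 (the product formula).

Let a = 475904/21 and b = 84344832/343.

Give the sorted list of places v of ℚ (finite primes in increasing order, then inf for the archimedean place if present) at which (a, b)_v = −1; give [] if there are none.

[3, 7]

(a, b) ≡ (231, 1001) mod (ℚ^×)²; places V = {2, 3, 7, 11, 13, ∞}.
(a,b)_∞: sgn(231)=+, sgn(1001)=+, so +1.
(a,b)_7: α=-1, u≡3; β=-3, v≡5 (mod 7); (3|7)=-1, (5|7)=-1; sign (−1)^1·-1^-3·-1^-1 = -1.
(a,b)_13: α=2, u≡1; β=1, v≡10 (mod 13); (1|13)=+1, (10|13)=+1; sign (−1)^0·+1^1·+1^2 = +1.
(a,b)_3: α=-1, u≡2; β=2, v≡2 (mod 3); (2|3)=-1, (2|3)=-1; sign (−1)^0·-1^2·-1^-1 = -1.
(a,b)_2: α=8, β=16; u≡7, v≡1 (mod 8); ε(u)ε(v)=1·0, αω(v)=8·0, βω(u)=16·0; sum ≡ 0  ⇒  +1.
(a,b)_11: α=1, u≡10; β=1, v≡4 (mod 11); (10|11)=-1, (4|11)=+1; sign (−1)^1·-1^1·+1^1 = +1.
(231, 1001 / ℚ) ramifies at {3, 7}: a division algebra.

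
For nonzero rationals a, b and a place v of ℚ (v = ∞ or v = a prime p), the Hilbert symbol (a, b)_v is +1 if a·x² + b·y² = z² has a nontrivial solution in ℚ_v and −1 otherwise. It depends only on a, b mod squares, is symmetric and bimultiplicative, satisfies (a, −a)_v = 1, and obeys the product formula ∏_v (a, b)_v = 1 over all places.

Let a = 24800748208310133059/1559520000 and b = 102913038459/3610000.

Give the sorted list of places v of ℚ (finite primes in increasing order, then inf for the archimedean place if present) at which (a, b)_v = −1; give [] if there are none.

[7, 23]

(a, b) ≡ (33, 1771) mod (ℚ^×)²; places V = {2, 3, 5, 7, 11, 13, 19, 23, ∞}.
(a,b)_7: α=6, u≡6; β=3, v≡1 (mod 7); (6|7)=-1, (1|7)=+1; sign (−1)^0·-1^3·+1^6 = -1.
(a,b)_3: α=-3, u≡2; β=4, v≡1 (mod 3); (2|3)=-1, (1|3)=+1; sign (−1)^0·-1^4·+1^-3 = +1.
(a,b)_∞: sgn(33)=+, sgn(1771)=+, so +1.
(a,b)_19: α=-2, u≡15; β=-2, v≡17 (mod 19); (15|19)=-1, (17|19)=+1; sign (−1)^0·-1^-2·+1^-2 = +1.
(a,b)_11: α=9, u≡1; β=5, v≡7 (mod 11); (1|11)=+1, (7|11)=-1; sign (−1)^1·+1^5·-1^9 = +1.
(a,b)_13: α=2, u≡7; β=0, v≡9 (mod 13); (7|13)=-1, (9|13)=+1; sign (−1)^0·-1^0·+1^2 = +1.
(a,b)_2: α=-8, β=-4; u≡1, v≡3 (mod 8); ε(u)ε(v)=0·1, αω(v)=-8·1, βω(u)=-4·0; sum ≡ 0  ⇒  +1.
(a,b)_5: α=-4, u≡2; β=-4, v≡4 (mod 5); (2|5)=-1, (4|5)=+1; sign (−1)^0·-1^-4·+1^-4 = +1.
(a,b)_23: α=2, u≡19; β=1, v≡13 (mod 23); (19|23)=-1, (13|23)=+1; sign (−1)^0·-1^1·+1^2 = -1.
|Ram(33, 1771)| = 2, even; anisotropic at {7, 23}.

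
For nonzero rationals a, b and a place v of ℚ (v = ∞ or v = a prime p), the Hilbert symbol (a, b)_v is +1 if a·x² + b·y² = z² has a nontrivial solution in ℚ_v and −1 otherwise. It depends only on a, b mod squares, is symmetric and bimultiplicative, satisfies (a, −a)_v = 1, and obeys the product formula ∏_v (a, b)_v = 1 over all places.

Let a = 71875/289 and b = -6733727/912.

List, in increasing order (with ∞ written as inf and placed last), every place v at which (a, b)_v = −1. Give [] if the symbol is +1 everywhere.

[13, 23]

Mod squares: a ≡ 115, b ≡ -8151. Check v ∈ {∞, 2, 3, 5, 7, 11, 13, 17, 19, 23, 31}.
v=5: a=5^5·(≡2), b=5^0·(≡4) mod 5; (2|5)=-1, (4|5)=+1; (−1)^{5·0·2}·(-1)^0·(+1)^5 = +1.
v=∞: 115 > 0 and -8151 < 0  ⇒  (a,b)_∞ = +1.
v=31: a=31^0·(≡11), b=31^2·(≡19) mod 31; (11|31)=-1, (19|31)=+1; (−1)^{0·2·15}·(-1)^2·(+1)^0 = +1.
v=7: a=7^0·(≡3), b=7^2·(≡4) mod 7; (3|7)=-1, (4|7)=+1; (−1)^{0·2·3}·(-1)^2·(+1)^0 = +1.
v=17: a=17^-2·(≡16), b=17^0·(≡13) mod 17; (16|17)=+1, (13|17)=+1; (−1)^{-2·0·8}·(+1)^0·(+1)^-2 = +1.
v=2: v_2(a)=0, v_2(b)=-4; units ≡ 3, 1 (mod 8); ε·ε+αω+βω = 1·0+0·0+-4·1 ≡ 0  ⇒  (a,b)_2 = +1.
v=11: a=11^0·(≡4), b=11^1·(≡7) mod 11; (4|11)=+1, (7|11)=-1; (−1)^{0·1·5}·(+1)^1·(-1)^0 = +1.
v=23: a=23^1·(≡21), b=23^0·(≡5) mod 23; (21|23)=-1, (5|23)=-1; (−1)^{1·0·11}·(-1)^0·(-1)^1 = -1.
v=19: a=19^0·(≡9), b=19^-1·(≡12) mod 19; (9|19)=+1, (12|19)=-1; (−1)^{0·-1·9}·(+1)^-1·(-1)^0 = +1.
v=3: a=3^0·(≡1), b=3^-1·(≡1) mod 3; (1|3)=+1, (1|3)=+1; (−1)^{0·-1·1}·(+1)^-1·(+1)^0 = +1.
v=13: a=13^0·(≡8), b=13^1·(≡3) mod 13; (8|13)=-1, (3|13)=+1; (−1)^{0·1·6}·(-1)^1·(+1)^0 = -1.
(115, -8151 / ℚ) ramifies at {13, 23}: a division algebra.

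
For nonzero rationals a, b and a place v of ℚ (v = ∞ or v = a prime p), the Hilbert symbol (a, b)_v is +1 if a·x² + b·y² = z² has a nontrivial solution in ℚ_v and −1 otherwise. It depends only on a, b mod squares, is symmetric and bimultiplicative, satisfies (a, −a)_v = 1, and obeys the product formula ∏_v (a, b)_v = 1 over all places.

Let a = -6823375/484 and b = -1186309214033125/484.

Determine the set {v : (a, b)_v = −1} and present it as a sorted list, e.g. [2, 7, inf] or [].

[5, inf]

(a, b) ≡ (-1615, -13) mod (ℚ^×)²; places V = {2, 5, 7, 11, 13, 17, 19, ∞}.
(a,b)_2: α=-2, β=-2; u≡1, v≡3 (mod 8); ε(u)ε(v)=0·1, αω(v)=-2·1, βω(u)=-2·0; sum ≡ 0  ⇒  +1.
(a,b)_17: α=1, u≡10; β=2, v≡16 (mod 17); (10|17)=-1, (16|17)=+1; sign (−1)^0·-1^2·+1^1 = +1.
(a,b)_11: α=-2, u≡6; β=-2, v≡4 (mod 11); (6|11)=-1, (4|11)=+1; sign (−1)^0·-1^-2·+1^-2 = +1.
(a,b)_5: α=3, u≡2; β=4, v≡3 (mod 5); (2|5)=-1, (3|5)=-1; sign (−1)^0·-1^4·-1^3 = -1.
(a,b)_∞: sgn(-1615)=−, sgn(-13)=−, so -1.
(a,b)_7: α=0, u≡1; β=2, v≡2 (mod 7); (1|7)=+1, (2|7)=+1; sign (−1)^0·+1^2·+1^0 = +1.
(a,b)_13: α=2, u≡1; β=5, v≡4 (mod 13); (1|13)=+1, (4|13)=+1; sign (−1)^0·+1^5·+1^2 = +1.
(a,b)_19: α=1, u≡12; β=2, v≡6 (mod 19); (12|19)=-1, (6|19)=+1; sign (−1)^0·-1^2·+1^1 = +1.
Ram(-1615, -13) = {5, ∞}; no ℚ_5-point on the conic.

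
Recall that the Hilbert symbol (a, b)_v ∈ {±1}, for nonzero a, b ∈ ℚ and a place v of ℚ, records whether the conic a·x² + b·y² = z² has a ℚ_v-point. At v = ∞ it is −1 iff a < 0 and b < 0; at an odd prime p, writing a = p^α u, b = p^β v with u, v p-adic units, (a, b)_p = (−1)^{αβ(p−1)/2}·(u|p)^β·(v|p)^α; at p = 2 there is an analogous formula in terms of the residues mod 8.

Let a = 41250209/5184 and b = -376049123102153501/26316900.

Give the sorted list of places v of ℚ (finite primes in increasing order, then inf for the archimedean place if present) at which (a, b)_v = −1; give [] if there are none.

[7, 11]

(a, b) ≡ (1001, -221) mod (ℚ^×)²; places V = {2, 3, 5, 7, 11, 13, 17, 19, 29, ∞}.
(a,b)_17: α=0, u≡2; β=1, v≡1 (mod 17); (2|17)=+1, (1|17)=+1; sign (−1)^0·+1^1·+1^0 = +1.
(a,b)_∞: sgn(1001)=+, sgn(-221)=−, so +1.
(a,b)_13: α=1, u≡4; β=3, v≡4 (mod 13); (4|13)=+1, (4|13)=+1; sign (−1)^0·+1^3·+1^1 = +1.
(a,b)_3: α=-4, u≡2; β=-6, v≡1 (mod 3); (2|3)=-1, (1|3)=+1; sign (−1)^0·-1^-6·+1^-4 = +1.
(a,b)_11: α=1, u≡3; β=2, v≡8 (mod 11); (3|11)=+1, (8|11)=-1; sign (−1)^0·+1^2·-1^1 = -1.
(a,b)_2: α=-6, β=-2; u≡1, v≡3 (mod 8); ε(u)ε(v)=0·1, αω(v)=-6·1, βω(u)=-2·0; sum ≡ 0  ⇒  +1.
(a,b)_5: α=0, u≡1; β=-2, v≡4 (mod 5); (1|5)=+1, (4|5)=+1; sign (−1)^0·+1^-2·+1^0 = +1.
(a,b)_7: α=3, u≡6; β=6, v≡6 (mod 7); (6|7)=-1, (6|7)=-1; sign (−1)^0·-1^6·-1^3 = -1.
(a,b)_29: α=2, u≡11; β=4, v≡3 (mod 29); (11|29)=-1, (3|29)=-1; sign (−1)^0·-1^4·-1^2 = +1.
(a,b)_19: α=0, u≡15; β=-2, v≡6 (mod 19); (15|19)=-1, (6|19)=+1; sign (−1)^0·-1^-2·+1^0 = +1.
(1001, -221 / ℚ) ramifies at {7, 11}: a division algebra.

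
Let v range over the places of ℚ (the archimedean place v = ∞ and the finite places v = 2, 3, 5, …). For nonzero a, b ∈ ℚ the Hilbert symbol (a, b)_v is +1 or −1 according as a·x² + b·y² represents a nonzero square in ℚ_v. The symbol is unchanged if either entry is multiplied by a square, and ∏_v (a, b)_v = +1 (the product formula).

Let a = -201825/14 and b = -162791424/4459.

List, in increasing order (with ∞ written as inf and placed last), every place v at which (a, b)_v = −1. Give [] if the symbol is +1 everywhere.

[7, 13, 23, inf]

(a, b) ≡ (-12558, -6279) mod (ℚ^×)²; places V = {2, 3, 5, 7, 13, 23, ∞}.
(a,b)_7: α=-1, u≡3; β=-3, v≡5 (mod 7); (3|7)=-1, (5|7)=-1; sign (−1)^1·-1^-3·-1^-1 = -1.
(a,b)_2: α=-1, β=18; u≡1, v≡1 (mod 8); ε(u)ε(v)=0·0, αω(v)=-1·0, βω(u)=18·0; sum ≡ 0  ⇒  +1.
(a,b)_3: α=3, u≡2; β=3, v≡1 (mod 3); (2|3)=-1, (1|3)=+1; sign (−1)^1·-1^3·+1^3 = +1.
(a,b)_23: α=1, u≡9; β=1, v≡2 (mod 23); (9|23)=+1, (2|23)=+1; sign (−1)^1·+1^1·+1^1 = -1.
(a,b)_5: α=2, u≡3; β=0, v≡4 (mod 5); (3|5)=-1, (4|5)=+1; sign (−1)^0·-1^0·+1^2 = +1.
(a,b)_∞: sgn(-12558)=−, sgn(-6279)=−, so -1.
(a,b)_13: α=1, u≡10; β=-1, v≡2 (mod 13); (10|13)=+1, (2|13)=-1; sign (−1)^0·+1^-1·-1^1 = -1.
Ram(-12558, -6279) = {7, 13, 23, ∞}; no ℚ_7-point on the conic.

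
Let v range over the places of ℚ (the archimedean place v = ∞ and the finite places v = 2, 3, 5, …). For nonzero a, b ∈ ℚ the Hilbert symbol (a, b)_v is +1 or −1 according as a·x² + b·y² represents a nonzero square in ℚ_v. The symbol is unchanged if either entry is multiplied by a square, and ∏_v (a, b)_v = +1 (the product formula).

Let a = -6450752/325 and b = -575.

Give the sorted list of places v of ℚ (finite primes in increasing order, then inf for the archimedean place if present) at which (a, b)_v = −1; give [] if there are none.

[17, inf]

Mod squares: a ≡ -221, b ≡ -23. Check v ∈ {∞, 2, 5, 7, 11, 13, 17, 23}.
v=13: a=13^-1·(≡9), b=13^0·(≡10) mod 13; (9|13)=+1, (10|13)=+1; (−1)^{-1·0·6}·(+1)^0·(+1)^-1 = +1.
v=7: a=7^2·(≡5), b=7^0·(≡6) mod 7; (5|7)=-1, (6|7)=-1; (−1)^{2·0·3}·(-1)^0·(-1)^2 = +1.
v=17: a=17^1·(≡9), b=17^0·(≡3) mod 17; (9|17)=+1, (3|17)=-1; (−1)^{1·0·8}·(+1)^0·(-1)^1 = -1.
v=11: a=11^2·(≡10), b=11^0·(≡8) mod 11; (10|11)=-1, (8|11)=-1; (−1)^{2·0·5}·(-1)^0·(-1)^2 = +1.
v=5: a=5^-2·(≡1), b=5^2·(≡2) mod 5; (1|5)=+1, (2|5)=-1; (−1)^{-2·2·2}·(+1)^2·(-1)^-2 = +1.
v=∞: -221 < 0 and -23 < 0  ⇒  (a,b)_∞ = -1.
v=23: a=23^0·(≡4), b=23^1·(≡21) mod 23; (4|23)=+1, (21|23)=-1; (−1)^{0·1·11}·(+1)^1·(-1)^0 = +1.
v=2: v_2(a)=6, v_2(b)=0; units ≡ 3, 1 (mod 8); ε·ε+αω+βω = 1·0+6·0+0·1 ≡ 0  ⇒  (a,b)_2 = +1.
|Ram(-221, -23)| = 2, even; anisotropic at {17, ∞}.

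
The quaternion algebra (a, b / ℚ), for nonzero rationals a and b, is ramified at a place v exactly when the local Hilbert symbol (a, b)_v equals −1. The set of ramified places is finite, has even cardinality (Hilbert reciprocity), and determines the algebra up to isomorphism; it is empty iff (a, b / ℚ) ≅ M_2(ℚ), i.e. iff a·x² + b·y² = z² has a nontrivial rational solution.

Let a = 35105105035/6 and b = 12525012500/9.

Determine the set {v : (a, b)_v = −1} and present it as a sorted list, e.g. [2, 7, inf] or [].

(a, b) ≡ (4290, 5) mod (ℚ^×)²; places V = {2, 3, 5, 7, 11, 13, ∞}.
(a,b)_7: α=4, u≡5; β=2, v≡5 (mod 7); (5|7)=-1, (5|7)=-1; sign (−1)^0·-1^2·-1^4 = +1.
(a,b)_13: α=3, u≡5; β=2, v≡8 (mod 13); (5|13)=-1, (8|13)=-1; sign (−1)^0·-1^2·-1^3 = -1.
(a,b)_11: α=3, u≡9; β=2, v≡4 (mod 11); (9|11)=+1, (4|11)=+1; sign (−1)^0·+1^2·+1^3 = +1.
(a,b)_2: α=-1, β=2; u≡1, v≡5 (mod 8); ε(u)ε(v)=0·0, αω(v)=-1·1, βω(u)=2·0; sum ≡ 1  ⇒  -1.
(a,b)_3: α=-1, u≡2; β=-2, v≡2 (mod 3); (2|3)=-1, (2|3)=-1; sign (−1)^0·-1^-2·-1^-1 = -1.
(a,b)_5: α=1, u≡2; β=5, v≡1 (mod 5); (2|5)=-1, (1|5)=+1; sign (−1)^0·-1^5·+1^1 = -1.
(a,b)_∞: sgn(4290)=+, sgn(5)=+, so +1.
|Ram(4290, 5)| = 4, even; anisotropic at {2, 3, 5, 13}.

[2, 3, 5, 13]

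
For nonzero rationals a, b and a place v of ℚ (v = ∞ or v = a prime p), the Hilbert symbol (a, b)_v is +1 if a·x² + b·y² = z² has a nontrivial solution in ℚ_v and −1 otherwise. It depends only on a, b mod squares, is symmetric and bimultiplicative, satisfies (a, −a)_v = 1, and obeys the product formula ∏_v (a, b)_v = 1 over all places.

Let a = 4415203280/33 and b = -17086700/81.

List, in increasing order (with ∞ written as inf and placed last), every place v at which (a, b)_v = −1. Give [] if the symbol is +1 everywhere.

(a, b) ≡ (165, -323) mod (ℚ^×)²; places V = {2, 3, 5, 11, 17, 19, 23, ∞}.
(a,b)_23: α=2, u≡8; β=2, v≡7 (mod 23); (8|23)=+1, (7|23)=-1; sign (−1)^0·+1^2·-1^2 = +1.
(a,b)_11: α=-1, u≡5; β=0, v≡10 (mod 11); (5|11)=+1, (10|11)=-1; sign (−1)^0·+1^0·-1^-1 = -1.
(a,b)_19: α=2, u≡2; β=1, v≡13 (mod 19); (2|19)=-1, (13|19)=-1; sign (−1)^0·-1^1·-1^2 = -1.
(a,b)_17: α=2, u≡6; β=1, v≡15 (mod 17); (6|17)=-1, (15|17)=+1; sign (−1)^0·-1^1·+1^2 = -1.
(a,b)_5: α=1, u≡2; β=2, v≡2 (mod 5); (2|5)=-1, (2|5)=-1; sign (−1)^0·-1^2·-1^1 = -1.
(a,b)_∞: sgn(165)=+, sgn(-323)=−, so +1.
(a,b)_2: α=4, β=2; u≡5, v≡5 (mod 8); ε(u)ε(v)=0·0, αω(v)=4·1, βω(u)=2·1; sum ≡ 0  ⇒  +1.
(a,b)_3: α=-1, u≡1; β=-4, v≡1 (mod 3); (1|3)=+1, (1|3)=+1; sign (−1)^0·+1^-4·+1^-1 = +1.
(165, -323 / ℚ) ramifies at {5, 11, 17, 19}: a division algebra.

[5, 11, 17, 19]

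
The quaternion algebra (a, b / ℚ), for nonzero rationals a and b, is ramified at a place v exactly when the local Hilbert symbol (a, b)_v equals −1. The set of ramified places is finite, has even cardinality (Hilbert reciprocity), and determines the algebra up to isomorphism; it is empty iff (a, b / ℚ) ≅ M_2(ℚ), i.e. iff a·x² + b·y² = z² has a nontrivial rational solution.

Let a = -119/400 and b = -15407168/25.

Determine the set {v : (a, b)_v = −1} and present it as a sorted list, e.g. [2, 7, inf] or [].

(a, b) ≡ (-119, -17) mod (ℚ^×)²; places V = {2, 5, 7, 17, ∞}.
(a,b)_17: α=1, u≡3; β=3, v≡16 (mod 17); (3|17)=-1, (16|17)=+1; sign (−1)^0·-1^3·+1^1 = -1.
(a,b)_5: α=-2, u≡1; β=-2, v≡2 (mod 5); (1|5)=+1, (2|5)=-1; sign (−1)^0·+1^-2·-1^-2 = +1.
(a,b)_7: α=1, u≡4; β=2, v≡2 (mod 7); (4|7)=+1, (2|7)=+1; sign (−1)^0·+1^2·+1^1 = +1.
(a,b)_∞: sgn(-119)=−, sgn(-17)=−, so -1.
(a,b)_2: α=-4, β=6; u≡1, v≡7 (mod 8); ε(u)ε(v)=0·1, αω(v)=-4·0, βω(u)=6·0; sum ≡ 0  ⇒  +1.
|Ram(-119, -17)| = 2, even; anisotropic at {17, ∞}.

[17, inf]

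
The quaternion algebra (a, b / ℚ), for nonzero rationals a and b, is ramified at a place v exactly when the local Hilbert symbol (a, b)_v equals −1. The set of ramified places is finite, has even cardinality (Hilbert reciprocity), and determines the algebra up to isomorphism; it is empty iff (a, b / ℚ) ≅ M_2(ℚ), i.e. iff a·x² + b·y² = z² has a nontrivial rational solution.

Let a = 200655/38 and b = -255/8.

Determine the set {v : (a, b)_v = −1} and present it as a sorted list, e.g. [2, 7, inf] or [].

Mod squares: a ≡ 17290, b ≡ -510. Check v ∈ {∞, 2, 3, 5, 7, 13, 17, 19}.
v=19: a=19^-1·(≡17), b=19^0·(≡18) mod 19; (17|19)=+1, (18|19)=-1; (−1)^{-1·0·9}·(+1)^0·(-1)^-1 = -1.
v=3: a=3^2·(≡1), b=3^1·(≡1) mod 3; (1|3)=+1, (1|3)=+1; (−1)^{2·1·1}·(+1)^1·(+1)^2 = +1.
v=2: v_2(a)=-1, v_2(b)=-3; units ≡ 5, 1 (mod 8); ε·ε+αω+βω = 0·0+-1·0+-3·1 ≡ 1  ⇒  (a,b)_2 = -1.
v=7: a=7^3·(≡6), b=7^0·(≡4) mod 7; (6|7)=-1, (4|7)=+1; (−1)^{3·0·3}·(-1)^0·(+1)^3 = +1.
v=13: a=13^1·(≡9), b=13^0·(≡12) mod 13; (9|13)=+1, (12|13)=+1; (−1)^{1·0·6}·(+1)^0·(+1)^1 = +1.
v=17: a=17^0·(≡1), b=17^1·(≡13) mod 17; (1|17)=+1, (13|17)=+1; (−1)^{0·1·8}·(+1)^1·(+1)^0 = +1.
v=∞: 17290 > 0 and -510 < 0  ⇒  (a,b)_∞ = +1.
v=5: a=5^1·(≡2), b=5^1·(≡3) mod 5; (2|5)=-1, (3|5)=-1; (−1)^{1·1·2}·(-1)^1·(-1)^1 = +1.
(17290, -510 / ℚ) ramifies at {2, 19}: a division algebra.

[2, 19]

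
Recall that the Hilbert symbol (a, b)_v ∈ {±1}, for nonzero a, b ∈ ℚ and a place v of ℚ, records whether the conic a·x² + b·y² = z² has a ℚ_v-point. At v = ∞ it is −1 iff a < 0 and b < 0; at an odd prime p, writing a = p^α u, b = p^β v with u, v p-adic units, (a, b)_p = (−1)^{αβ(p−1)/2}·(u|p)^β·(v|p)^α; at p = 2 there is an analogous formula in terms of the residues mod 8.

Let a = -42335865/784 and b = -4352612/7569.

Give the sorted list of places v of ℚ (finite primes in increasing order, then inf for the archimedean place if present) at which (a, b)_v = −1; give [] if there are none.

[2, 5, 43, inf]

Mod squares: a ≡ -522665, b ≡ -17. Check v ∈ {∞, 2, 3, 5, 7, 11, 13, 17, 23, 29, 43}.
v=11: a=11^1·(≡3), b=11^2·(≡9) mod 11; (3|11)=+1, (9|11)=+1; (−1)^{1·2·5}·(+1)^2·(+1)^1 = +1.
v=7: a=7^-2·(≡1), b=7^0·(≡1) mod 7; (1|7)=+1, (1|7)=+1; (−1)^{-2·0·3}·(+1)^0·(+1)^-2 = +1.
v=29: a=29^0·(≡17), b=29^-2·(≡3) mod 29; (17|29)=-1, (3|29)=-1; (−1)^{0·-2·14}·(-1)^-2·(-1)^0 = +1.
v=∞: -522665 < 0 and -17 < 0  ⇒  (a,b)_∞ = -1.
v=17: a=17^1·(≡1), b=17^1·(≡13) mod 17; (1|17)=+1, (13|17)=+1; (−1)^{1·1·8}·(+1)^1·(+1)^1 = +1.
v=13: a=13^1·(≡3), b=13^0·(≡3) mod 13; (3|13)=+1, (3|13)=+1; (−1)^{1·0·6}·(+1)^0·(+1)^1 = +1.
v=23: a=23^0·(≡14), b=23^2·(≡3) mod 23; (14|23)=-1, (3|23)=+1; (−1)^{0·2·11}·(-1)^2·(+1)^0 = +1.
v=5: a=5^1·(≡3), b=5^0·(≡2) mod 5; (3|5)=-1, (2|5)=-1; (−1)^{1·0·2}·(-1)^0·(-1)^1 = -1.
v=43: a=43^1·(≡36), b=43^0·(≡20) mod 43; (36|43)=+1, (20|43)=-1; (−1)^{1·0·21}·(+1)^0·(-1)^1 = -1.
v=3: a=3^4·(≡1), b=3^-2·(≡1) mod 3; (1|3)=+1, (1|3)=+1; (−1)^{4·-2·1}·(+1)^-2·(+1)^4 = +1.
v=2: v_2(a)=-4, v_2(b)=2; units ≡ 7, 7 (mod 8); ε·ε+αω+βω = 1·1+-4·0+2·0 ≡ 1  ⇒  (a,b)_2 = -1.
(-522665, -17 / ℚ) ramifies at {2, 5, 43, ∞}: a division algebra.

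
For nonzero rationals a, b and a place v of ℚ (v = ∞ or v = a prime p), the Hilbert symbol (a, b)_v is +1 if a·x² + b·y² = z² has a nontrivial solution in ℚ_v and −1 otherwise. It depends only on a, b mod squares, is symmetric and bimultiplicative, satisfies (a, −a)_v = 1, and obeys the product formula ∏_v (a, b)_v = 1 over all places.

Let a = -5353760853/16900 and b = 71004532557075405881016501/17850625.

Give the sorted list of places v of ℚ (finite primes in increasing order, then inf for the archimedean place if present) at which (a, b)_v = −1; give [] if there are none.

(a, b) ≡ (-66095813, 304589) mod (ℚ^×)²; places V = {2, 3, 5, 7, 11, 13, 17, 19, 23, 31, 41, ∞}.
(a,b)_31: α=1, u≡12; β=2, v≡8 (mod 31); (12|31)=-1, (8|31)=+1; sign (−1)^0·-1^2·+1^1 = +1.
(a,b)_3: α=4, u≡1; β=2, v≡2 (mod 3); (1|3)=+1, (2|3)=-1; sign (−1)^0·+1^2·-1^4 = +1.
(a,b)_11: α=0, u≡8; β=2, v≡2 (mod 11); (8|11)=-1, (2|11)=-1; sign (−1)^0·-1^2·-1^0 = +1.
(a,b)_23: α=1, u≡18; β=3, v≡4 (mod 23); (18|23)=+1, (4|23)=+1; sign (−1)^1·+1^3·+1^1 = -1.
(a,b)_13: α=-2, u≡3; β=-4, v≡12 (mod 13); (3|13)=+1, (12|13)=+1; sign (−1)^0·+1^-4·+1^-2 = +1.
(a,b)_7: α=1, u≡5; β=4, v≡3 (mod 7); (5|7)=-1, (3|7)=-1; sign (−1)^0·-1^4·-1^1 = -1.
(a,b)_∞: sgn(-66095813)=−, sgn(304589)=+, so +1.
(a,b)_2: α=-2, β=0; u≡3, v≡5 (mod 8); ε(u)ε(v)=1·0, αω(v)=-2·1, βω(u)=0·1; sum ≡ 0  ⇒  +1.
(a,b)_17: α=1, u≡8; β=3, v≡9 (mod 17); (8|17)=+1, (9|17)=+1; sign (−1)^0·+1^3·+1^1 = +1.
(a,b)_41: α=1, u≡12; β=3, v≡9 (mod 41); (12|41)=-1, (9|41)=+1; sign (−1)^0·-1^3·+1^1 = -1.
(a,b)_5: α=-2, u≡2; β=-4, v≡1 (mod 5); (2|5)=-1, (1|5)=+1; sign (−1)^0·-1^-4·+1^-2 = +1.
(a,b)_19: α=1, u≡18; β=3, v≡13 (mod 19); (18|19)=-1, (13|19)=-1; sign (−1)^1·-1^3·-1^1 = -1.
(-66095813, 304589 / ℚ) ramifies at {7, 19, 23, 41}: a division algebra.

[7, 19, 23, 41]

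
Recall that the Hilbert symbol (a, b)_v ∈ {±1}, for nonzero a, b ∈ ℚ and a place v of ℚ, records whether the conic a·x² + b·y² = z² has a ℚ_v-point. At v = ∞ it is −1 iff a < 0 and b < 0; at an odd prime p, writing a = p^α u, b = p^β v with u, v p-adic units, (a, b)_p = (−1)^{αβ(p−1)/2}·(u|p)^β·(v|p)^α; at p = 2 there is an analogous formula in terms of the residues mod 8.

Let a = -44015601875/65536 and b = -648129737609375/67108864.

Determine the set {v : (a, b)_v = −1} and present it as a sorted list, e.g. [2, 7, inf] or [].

[7, inf]

Mod squares: a ≡ -203, b ≡ -119567. Check v ∈ {∞, 2, 5, 7, 19, 29, 31}.
v=7: a=7^1·(≡6), b=7^1·(≡5) mod 7; (6|7)=-1, (5|7)=-1; (−1)^{1·1·3}·(-1)^1·(-1)^1 = -1.
v=5: a=5^4·(≡2), b=5^6·(≡2) mod 5; (2|5)=-1, (2|5)=-1; (−1)^{4·6·2}·(-1)^6·(-1)^4 = +1.
v=∞: -203 < 0 and -119567 < 0  ⇒  (a,b)_∞ = -1.
v=19: a=19^2·(≡4), b=19^3·(≡8) mod 19; (4|19)=+1, (8|19)=-1; (−1)^{2·3·9}·(+1)^3·(-1)^2 = +1.
v=31: a=31^2·(≡18), b=31^3·(≡25) mod 31; (18|31)=+1, (25|31)=+1; (−1)^{2·3·15}·(+1)^3·(+1)^2 = +1.
v=2: v_2(a)=-16, v_2(b)=-26; units ≡ 5, 1 (mod 8); ε·ε+αω+βω = 0·0+-16·0+-26·1 ≡ 0  ⇒  (a,b)_2 = +1.
v=29: a=29^1·(≡6), b=29^1·(≡5) mod 29; (6|29)=+1, (5|29)=+1; (−1)^{1·1·14}·(+1)^1·(+1)^1 = +1.
(-203, -119567 / ℚ) ramifies at {7, ∞}: a division algebra.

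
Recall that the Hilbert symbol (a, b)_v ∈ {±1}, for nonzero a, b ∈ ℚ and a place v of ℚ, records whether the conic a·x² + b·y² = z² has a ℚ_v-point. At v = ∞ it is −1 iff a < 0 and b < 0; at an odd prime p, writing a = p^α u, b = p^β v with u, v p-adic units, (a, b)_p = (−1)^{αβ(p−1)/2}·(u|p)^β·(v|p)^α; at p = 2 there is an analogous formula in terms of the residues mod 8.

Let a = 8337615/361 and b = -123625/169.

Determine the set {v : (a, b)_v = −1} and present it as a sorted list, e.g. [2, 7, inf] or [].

(a, b) ≡ (49335, -4945) mod (ℚ^×)²; places V = {2, 3, 5, 11, 13, 19, 23, 43, ∞}.
(a,b)_23: α=1, u≡3; β=1, v≡21 (mod 23); (3|23)=+1, (21|23)=-1; sign (−1)^1·+1^1·-1^1 = +1.
(a,b)_13: α=3, u≡9; β=-2, v≡5 (mod 13); (9|13)=+1, (5|13)=-1; sign (−1)^0·+1^-2·-1^3 = -1.
(a,b)_19: α=-2, u≡16; β=0, v≡15 (mod 19); (16|19)=+1, (15|19)=-1; sign (−1)^0·+1^0·-1^-2 = +1.
(a,b)_11: α=1, u≡6; β=0, v≡1 (mod 11); (6|11)=-1, (1|11)=+1; sign (−1)^0·-1^0·+1^1 = +1.
(a,b)_3: α=1, u≡2; β=0, v≡2 (mod 3); (2|3)=-1, (2|3)=-1; sign (−1)^0·-1^0·-1^1 = -1.
(a,b)_∞: sgn(49335)=+, sgn(-4945)=−, so +1.
(a,b)_5: α=1, u≡3; β=3, v≡4 (mod 5); (3|5)=-1, (4|5)=+1; sign (−1)^0·-1^3·+1^1 = -1.
(a,b)_43: α=0, u≡38; β=1, v≡41 (mod 43); (38|43)=+1, (41|43)=+1; sign (−1)^0·+1^1·+1^0 = +1.
(a,b)_2: α=0, β=0; u≡7, v≡7 (mod 8); ε(u)ε(v)=1·1, αω(v)=0·0, βω(u)=0·0; sum ≡ 1  ⇒  -1.
|Ram(49335, -4945)| = 4, even; anisotropic at {2, 3, 5, 13}.

[2, 3, 5, 13]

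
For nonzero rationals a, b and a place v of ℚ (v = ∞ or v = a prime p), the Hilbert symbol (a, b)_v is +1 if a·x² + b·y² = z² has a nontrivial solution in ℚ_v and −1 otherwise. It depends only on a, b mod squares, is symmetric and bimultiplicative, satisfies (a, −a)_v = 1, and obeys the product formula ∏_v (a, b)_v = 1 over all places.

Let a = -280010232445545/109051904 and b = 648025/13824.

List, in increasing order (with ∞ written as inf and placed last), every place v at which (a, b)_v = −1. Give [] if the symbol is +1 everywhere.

Mod squares: a ≡ -2730, b ≡ 6. Check v ∈ {∞, 2, 3, 5, 7, 13, 23}.
v=3: a=3^5·(≡2), b=3^-3·(≡2) mod 3; (2|3)=-1, (2|3)=-1; (−1)^{5·-3·1}·(-1)^-3·(-1)^5 = -1.
v=23: a=23^4·(≡22), b=23^2·(≡6) mod 23; (22|23)=-1, (6|23)=+1; (−1)^{4·2·11}·(-1)^2·(+1)^4 = +1.
v=5: a=5^1·(≡4), b=5^2·(≡4) mod 5; (4|5)=+1, (4|5)=+1; (−1)^{1·2·2}·(+1)^2·(+1)^1 = +1.
v=13: a=13^-1·(≡5), b=13^0·(≡8) mod 13; (5|13)=-1, (8|13)=-1; (−1)^{-1·0·6}·(-1)^0·(-1)^-1 = -1.
v=2: v_2(a)=-23, v_2(b)=-9; units ≡ 3, 3 (mod 8); ε·ε+αω+βω = 1·1+-23·1+-9·1 ≡ 1  ⇒  (a,b)_2 = -1.
v=7: a=7^7·(≡2), b=7^2·(≡5) mod 7; (2|7)=+1, (5|7)=-1; (−1)^{7·2·3}·(+1)^2·(-1)^7 = -1.
v=∞: -2730 < 0 and 6 > 0  ⇒  (a,b)_∞ = +1.
(-2730, 6 / ℚ) ramifies at {2, 3, 7, 13}: a division algebra.

[2, 3, 7, 13]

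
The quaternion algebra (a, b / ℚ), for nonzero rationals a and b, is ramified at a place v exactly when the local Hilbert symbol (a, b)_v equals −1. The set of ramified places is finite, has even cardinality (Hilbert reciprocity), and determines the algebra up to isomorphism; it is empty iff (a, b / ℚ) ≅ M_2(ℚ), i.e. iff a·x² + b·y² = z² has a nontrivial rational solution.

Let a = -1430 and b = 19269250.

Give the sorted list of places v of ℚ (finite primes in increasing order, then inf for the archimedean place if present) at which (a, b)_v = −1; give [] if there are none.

(a, b) ≡ (-1430, 130) mod (ℚ^×)²; places V = {2, 5, 7, 11, 13, ∞}.
(a,b)_7: α=0, u≡5; β=2, v≡4 (mod 7); (5|7)=-1, (4|7)=+1; sign (−1)^0·-1^2·+1^0 = +1.
(a,b)_5: α=1, u≡4; β=3, v≡4 (mod 5); (4|5)=+1, (4|5)=+1; sign (−1)^0·+1^3·+1^1 = +1.
(a,b)_∞: sgn(-1430)=−, sgn(130)=+, so +1.
(a,b)_13: α=1, u≡7; β=1, v≡3 (mod 13); (7|13)=-1, (3|13)=+1; sign (−1)^0·-1^1·+1^1 = -1.
(a,b)_2: α=1, β=1; u≡5, v≡1 (mod 8); ε(u)ε(v)=0·0, αω(v)=1·0, βω(u)=1·1; sum ≡ 1  ⇒  -1.
(a,b)_11: α=1, u≡2; β=2, v≡3 (mod 11); (2|11)=-1, (3|11)=+1; sign (−1)^0·-1^2·+1^1 = +1.
Ram(-1430, 130) = {2, 13}; no ℚ_2-point on the conic.

[2, 13]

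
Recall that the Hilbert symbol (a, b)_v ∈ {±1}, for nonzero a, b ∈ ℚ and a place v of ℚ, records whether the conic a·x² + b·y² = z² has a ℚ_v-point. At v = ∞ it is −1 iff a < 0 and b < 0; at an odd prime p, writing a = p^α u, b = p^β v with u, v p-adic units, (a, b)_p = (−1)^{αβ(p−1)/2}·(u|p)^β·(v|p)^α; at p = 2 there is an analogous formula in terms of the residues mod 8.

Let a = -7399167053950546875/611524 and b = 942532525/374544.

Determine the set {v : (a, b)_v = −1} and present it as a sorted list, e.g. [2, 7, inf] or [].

[11, 31]

Mod squares: a ≡ -2035, b ≡ 589. Check v ∈ {∞, 2, 3, 5, 7, 11, 13, 17, 19, 23, 31, 37}.
v=11: a=11^1·(≡2), b=11^2·(≡8) mod 11; (2|11)=-1, (8|11)=-1; (−1)^{1·2·5}·(-1)^2·(-1)^1 = -1.
v=37: a=37^1·(≡31), b=37^0·(≡21) mod 37; (31|37)=-1, (21|37)=+1; (−1)^{1·0·18}·(-1)^0·(+1)^1 = +1.
v=7: a=7^2·(≡2), b=7^0·(≡2) mod 7; (2|7)=+1, (2|7)=+1; (−1)^{2·0·3}·(+1)^0·(+1)^2 = +1.
v=2: v_2(a)=-2, v_2(b)=-4; units ≡ 5, 5 (mod 8); ε·ε+αω+βω = 0·0+-2·1+-4·1 ≡ 0  ⇒  (a,b)_2 = +1.
v=17: a=17^-2·(≡14), b=17^-2·(≡3) mod 17; (14|17)=-1, (3|17)=-1; (−1)^{-2·-2·8}·(-1)^-2·(-1)^-2 = +1.
v=23: a=23^-2·(≡4), b=23^2·(≡14) mod 23; (4|23)=+1, (14|23)=-1; (−1)^{-2·2·11}·(+1)^2·(-1)^-2 = +1.
v=5: a=5^7·(≡2), b=5^2·(≡4) mod 5; (2|5)=-1, (4|5)=+1; (−1)^{7·2·2}·(-1)^2·(+1)^7 = +1.
v=∞: -2035 < 0 and 589 > 0  ⇒  (a,b)_∞ = +1.
v=19: a=19^2·(≡16), b=19^1·(≡10) mod 19; (16|19)=+1, (10|19)=-1; (−1)^{2·1·9}·(+1)^1·(-1)^2 = +1.
v=3: a=3^4·(≡2), b=3^-4·(≡1) mod 3; (2|3)=-1, (1|3)=+1; (−1)^{4·-4·1}·(-1)^-4·(+1)^4 = +1.
v=31: a=31^2·(≡23), b=31^1·(≡1) mod 31; (23|31)=-1, (1|31)=+1; (−1)^{2·1·15}·(-1)^1·(+1)^2 = -1.
v=13: a=13^2·(≡8), b=13^0·(≡12) mod 13; (8|13)=-1, (12|13)=+1; (−1)^{2·0·6}·(-1)^0·(+1)^2 = +1.
|Ram(-2035, 589)| = 2, even; anisotropic at {11, 31}.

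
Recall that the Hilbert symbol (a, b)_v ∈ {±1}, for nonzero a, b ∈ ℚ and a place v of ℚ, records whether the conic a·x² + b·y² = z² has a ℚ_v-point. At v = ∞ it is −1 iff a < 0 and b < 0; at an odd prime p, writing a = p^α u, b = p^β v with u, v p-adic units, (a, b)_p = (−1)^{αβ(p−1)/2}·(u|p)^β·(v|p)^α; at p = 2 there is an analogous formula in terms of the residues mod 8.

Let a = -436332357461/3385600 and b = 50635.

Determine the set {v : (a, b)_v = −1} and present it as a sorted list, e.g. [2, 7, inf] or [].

[2, 13]

(a, b) ≡ (-435461, 50635) mod (ℚ^×)²; places V = {2, 5, 7, 11, 13, 19, 23, 41, 43, ∞}.
(a,b)_41: α=1, u≡31; β=1, v≡5 (mod 41); (31|41)=+1, (5|41)=+1; sign (−1)^0·+1^1·+1^1 = +1.
(a,b)_23: α=-2, u≡21; β=0, v≡12 (mod 23); (21|23)=-1, (12|23)=+1; sign (−1)^0·-1^0·+1^-2 = +1.
(a,b)_∞: sgn(-435461)=−, sgn(50635)=+, so +1.
(a,b)_5: α=-2, u≡1; β=1, v≡2 (mod 5); (1|5)=+1, (2|5)=-1; sign (−1)^0·+1^1·-1^-2 = +1.
(a,b)_7: α=2, u≡4; β=0, v≡4 (mod 7); (4|7)=+1, (4|7)=+1; sign (−1)^0·+1^0·+1^2 = +1.
(a,b)_19: α=1, u≡18; β=1, v≡5 (mod 19); (18|19)=-1, (5|19)=+1; sign (−1)^1·-1^1·+1^1 = +1.
(a,b)_2: α=-8, β=0; u≡3, v≡3 (mod 8); ε(u)ε(v)=1·1, αω(v)=-8·1, βω(u)=0·1; sum ≡ 1  ⇒  -1.
(a,b)_43: α=1, u≡23; β=0, v≡24 (mod 43); (23|43)=+1, (24|43)=+1; sign (−1)^0·+1^0·+1^1 = +1.
(a,b)_13: α=3, u≡3; β=1, v≡8 (mod 13); (3|13)=+1, (8|13)=-1; sign (−1)^0·+1^1·-1^3 = -1.
(a,b)_11: α=2, u≡7; β=0, v≡2 (mod 11); (7|11)=-1, (2|11)=-1; sign (−1)^0·-1^0·-1^2 = +1.
(-435461, 50635 / ℚ) ramifies at {2, 13}: a division algebra.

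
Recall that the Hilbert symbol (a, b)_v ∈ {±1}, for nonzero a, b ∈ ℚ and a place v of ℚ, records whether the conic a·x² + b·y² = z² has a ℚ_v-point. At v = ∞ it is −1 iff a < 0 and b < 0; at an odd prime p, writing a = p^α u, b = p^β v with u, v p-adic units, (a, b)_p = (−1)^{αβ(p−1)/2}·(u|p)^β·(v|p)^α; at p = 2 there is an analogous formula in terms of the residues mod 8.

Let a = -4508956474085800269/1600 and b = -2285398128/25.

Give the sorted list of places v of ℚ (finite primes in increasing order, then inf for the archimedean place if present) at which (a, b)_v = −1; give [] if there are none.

[13, 17, 29, inf]

Mod squares: a ≡ -221, b ≡ -494247. Check v ∈ {∞, 2, 3, 5, 13, 17, 19, 23, 29}.
v=17: a=17^5·(≡4), b=17^2·(≡5) mod 17; (4|17)=+1, (5|17)=-1; (−1)^{5·2·8}·(+1)^2·(-1)^5 = -1.
v=∞: -221 < 0 and -494247 < 0  ⇒  (a,b)_∞ = -1.
v=5: a=5^-2·(≡4), b=5^-2·(≡2) mod 5; (4|5)=+1, (2|5)=-1; (−1)^{-2·-2·2}·(+1)^-2·(-1)^-2 = +1.
v=2: v_2(a)=-6, v_2(b)=4; units ≡ 3, 1 (mod 8); ε·ε+αω+βω = 1·0+-6·0+4·1 ≡ 0  ⇒  (a,b)_2 = +1.
v=3: a=3^2·(≡1), b=3^1·(≡2) mod 3; (1|3)=+1, (2|3)=-1; (−1)^{2·1·1}·(+1)^1·(-1)^2 = +1.
v=23: a=23^2·(≡6), b=23^1·(≡8) mod 23; (6|23)=+1, (8|23)=+1; (−1)^{2·1·11}·(+1)^1·(+1)^2 = +1.
v=19: a=19^2·(≡17), b=19^1·(≡4) mod 19; (17|19)=+1, (4|19)=+1; (−1)^{2·1·9}·(+1)^1·(+1)^2 = +1.
v=13: a=13^3·(≡4), b=13^1·(≡11) mod 13; (4|13)=+1, (11|13)=-1; (−1)^{3·1·6}·(+1)^1·(-1)^3 = -1.
v=29: a=29^2·(≡10), b=29^1·(≡7) mod 29; (10|29)=-1, (7|29)=+1; (−1)^{2·1·14}·(-1)^1·(+1)^2 = -1.
Ram(-221, -494247) = {13, 17, 29, ∞}; no ℚ_13-point on the conic.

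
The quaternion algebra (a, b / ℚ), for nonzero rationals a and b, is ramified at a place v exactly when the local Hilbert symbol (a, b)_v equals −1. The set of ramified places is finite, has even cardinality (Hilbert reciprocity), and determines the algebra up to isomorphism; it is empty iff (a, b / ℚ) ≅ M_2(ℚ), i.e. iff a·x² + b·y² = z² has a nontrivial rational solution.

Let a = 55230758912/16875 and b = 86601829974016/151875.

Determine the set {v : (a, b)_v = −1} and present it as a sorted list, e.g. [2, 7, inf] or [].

(a, b) ≡ (28014, 14007) mod (ℚ^×)²; places V = {2, 3, 5, 7, 19, 23, 29, ∞}.
(a,b)_23: α=1, u≡5; β=1, v≡15 (mod 23); (5|23)=-1, (15|23)=-1; sign (−1)^1·-1^1·-1^1 = -1.
(a,b)_2: α=15, β=20; u≡7, v≡7 (mod 8); ε(u)ε(v)=1·1, αω(v)=15·0, βω(u)=20·0; sum ≡ 1  ⇒  -1.
(a,b)_19: α=2, u≡18; β=2, v≡1 (mod 19); (18|19)=-1, (1|19)=+1; sign (−1)^0·-1^2·+1^2 = +1.
(a,b)_3: α=-3, u≡2; β=-5, v≡1 (mod 3); (2|3)=-1, (1|3)=+1; sign (−1)^1·-1^-5·+1^-3 = +1.
(a,b)_5: α=-4, u≡1; β=-4, v≡2 (mod 5); (1|5)=+1, (2|5)=-1; sign (−1)^0·+1^-4·-1^-4 = +1.
(a,b)_7: α=1, u≡3; β=3, v≡6 (mod 7); (3|7)=-1, (6|7)=-1; sign (−1)^1·-1^3·-1^1 = -1.
(a,b)_∞: sgn(28014)=+, sgn(14007)=+, so +1.
(a,b)_29: α=1, u≡13; β=1, v≡19 (mod 29); (13|29)=+1, (19|29)=-1; sign (−1)^0·+1^1·-1^1 = -1.
Ram(28014, 14007) = {2, 7, 23, 29}; no ℚ_2-point on the conic.

[2, 7, 23, 29]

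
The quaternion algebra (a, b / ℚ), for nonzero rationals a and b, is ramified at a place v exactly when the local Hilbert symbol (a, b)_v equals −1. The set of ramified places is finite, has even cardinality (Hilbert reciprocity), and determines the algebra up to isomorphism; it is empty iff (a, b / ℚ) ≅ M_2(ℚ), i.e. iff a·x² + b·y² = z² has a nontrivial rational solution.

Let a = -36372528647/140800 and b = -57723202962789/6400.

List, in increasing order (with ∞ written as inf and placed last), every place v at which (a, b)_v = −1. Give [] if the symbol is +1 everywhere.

[11, inf]

Mod squares: a ≡ -506, b ≡ -69. Check v ∈ {∞, 2, 3, 5, 7, 11, 13, 19, 23}.
v=13: a=13^2·(≡10), b=13^2·(≡12) mod 13; (10|13)=+1, (12|13)=+1; (−1)^{2·2·6}·(+1)^2·(+1)^2 = +1.
v=3: a=3^0·(≡1), b=3^1·(≡1) mod 3; (1|3)=+1, (1|3)=+1; (−1)^{0·1·1}·(+1)^1·(+1)^0 = +1.
v=2: v_2(a)=-9, v_2(b)=-8; units ≡ 3, 3 (mod 8); ε·ε+αω+βω = 1·1+-9·1+-8·1 ≡ 0  ⇒  (a,b)_2 = +1.
v=∞: -506 < 0 and -69 < 0  ⇒  (a,b)_∞ = -1.
v=5: a=5^-2·(≡4), b=5^-2·(≡1) mod 5; (4|5)=+1, (1|5)=+1; (−1)^{-2·-2·2}·(+1)^-2·(+1)^-2 = +1.
v=11: a=11^-1·(≡1), b=11^0·(≡6) mod 11; (1|11)=+1, (6|11)=-1; (−1)^{-1·0·5}·(+1)^0·(-1)^-1 = -1.
v=7: a=7^2·(≡5), b=7^2·(≡4) mod 7; (5|7)=-1, (4|7)=+1; (−1)^{2·2·3}·(-1)^2·(+1)^2 = +1.
v=23: a=23^3·(≡18), b=23^5·(≡15) mod 23; (18|23)=+1, (15|23)=-1; (−1)^{3·5·11}·(+1)^5·(-1)^3 = +1.
v=19: a=19^2·(≡4), b=19^2·(≡6) mod 19; (4|19)=+1, (6|19)=+1; (−1)^{2·2·9}·(+1)^2·(+1)^2 = +1.
|Ram(-506, -69)| = 2, even; anisotropic at {11, ∞}.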